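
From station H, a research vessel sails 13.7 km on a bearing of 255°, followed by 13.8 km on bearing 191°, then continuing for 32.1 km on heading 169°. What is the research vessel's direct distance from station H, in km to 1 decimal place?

49.6 km

Leg 1 (255°, 13.7 km): east 13.7 sin 255° = -13.23, north 13.7 cos 255° = -3.55
Leg 2 (191°, 13.8 km): east 13.8 sin 191° = -2.63, north 13.8 cos 191° = -13.55
Leg 3 (169°, 32.1 km): east 32.1 sin 169° = 6.12, north 32.1 cos 169° = -31.51
Net: -9.74 east, -48.60 north. Distance = √((-9.74)² + (-48.60)²) = 49.569 km.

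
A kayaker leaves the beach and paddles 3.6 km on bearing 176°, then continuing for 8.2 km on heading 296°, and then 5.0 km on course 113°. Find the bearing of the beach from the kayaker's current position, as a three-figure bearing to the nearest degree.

052°

Leg 1 (176°, 3.6 km): east 3.6 sin 176° = 0.25, north 3.6 cos 176° = -3.59
Leg 2 (296°, 8.2 km): east 8.2 sin 296° = -7.37, north 8.2 cos 296° = 3.59
Leg 3 (113°, 5.0 km): east 5.0 sin 113° = 4.60, north 5.0 cos 113° = -1.95
Net displacement: -2.52 east, -1.95 north. Direction back to start is (2.52, 1.95): bearing = atan2(2.52, 1.95) mod 360° = 52.22° ≈ 052°.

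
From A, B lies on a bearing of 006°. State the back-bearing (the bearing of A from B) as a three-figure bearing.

Back-bearing = 006° + 180° = 186°.

186°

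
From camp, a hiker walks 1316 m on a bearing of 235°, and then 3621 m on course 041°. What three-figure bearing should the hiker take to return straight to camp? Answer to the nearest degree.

Leg 1 (235°, 1316 m): east 1316 sin 235° = -1078.00, north 1316 cos 235° = -754.83
Leg 2 (041°, 3621 m): east 3621 sin 41° = 2375.59, north 3621 cos 41° = 2732.80
Net displacement: 1297.59 east, 1977.98 north. Direction back to start is (-1297.59, -1977.98): bearing = atan2(-1297.59, -1977.98) mod 360° = 213.27° ≈ 213°.

213°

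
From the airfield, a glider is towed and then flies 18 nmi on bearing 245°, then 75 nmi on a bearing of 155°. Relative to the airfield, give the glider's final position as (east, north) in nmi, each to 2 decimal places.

Leg 1 (245°, 18 nmi): east 18 sin 245° = -16.31, north 18 cos 245° = -7.61
Leg 2 (155°, 75 nmi): east 75 sin 155° = 31.70, north 75 cos 155° = -67.97
Summing: 15.38 nmi east, -75.58 nmi north → (15.38, -75.58).

(15.38, -75.58)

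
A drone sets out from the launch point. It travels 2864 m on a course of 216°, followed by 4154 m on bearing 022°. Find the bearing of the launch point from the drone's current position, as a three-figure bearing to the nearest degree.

175°

Leg 1 (216°, 2864 m): east 2864 sin 216° = -1683.42, north 2864 cos 216° = -2317.02
Leg 2 (022°, 4154 m): east 4154 sin 22° = 1556.12, north 4154 cos 22° = 3851.52
Net displacement: -127.30 east, 1534.50 north. Direction back to start is (127.30, -1534.50): bearing = atan2(127.30, -1534.50) mod 360° = 175.26° ≈ 175°.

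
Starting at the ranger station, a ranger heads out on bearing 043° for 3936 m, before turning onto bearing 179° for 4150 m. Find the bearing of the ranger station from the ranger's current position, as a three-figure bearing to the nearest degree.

295°

Leg 1 (043°, 3936 m): east 3936 sin 43° = 2684.35, north 3936 cos 43° = 2878.61
Leg 2 (179°, 4150 m): east 4150 sin 179° = 72.43, north 4150 cos 179° = -4149.37
Net displacement: 2756.77 east, -1270.76 north. Direction back to start is (-2756.77, 1270.76): bearing = atan2(-2756.77, 1270.76) mod 360° = 294.75° ≈ 295°.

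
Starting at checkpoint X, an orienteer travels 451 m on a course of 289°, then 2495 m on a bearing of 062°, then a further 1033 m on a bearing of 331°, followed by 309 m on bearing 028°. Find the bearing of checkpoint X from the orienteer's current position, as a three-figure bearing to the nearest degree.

Leg 1 (289°, 451 m): east 451 sin 289° = -426.43, north 451 cos 289° = 146.83
Leg 2 (062°, 2495 m): east 2495 sin 62° = 2202.95, north 2495 cos 62° = 1171.33
Leg 3 (331°, 1033 m): east 1033 sin 331° = -500.81, north 1033 cos 331° = 903.48
Leg 4 (028°, 309 m): east 309 sin 28° = 145.07, north 309 cos 28° = 272.83
Net displacement: 1420.78 east, 2494.48 north. Direction back to start is (-1420.78, -2494.48): bearing = atan2(-1420.78, -2494.48) mod 360° = 209.66° ≈ 210°.

210°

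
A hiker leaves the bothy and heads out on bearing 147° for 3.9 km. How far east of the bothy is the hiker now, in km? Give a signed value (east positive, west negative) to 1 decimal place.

Leg 1 (147°, 3.9 km): east 3.9 sin 147° = 2.12, north 3.9 cos 147° = -3.27
Net east component: 2.12 km.

2.1 km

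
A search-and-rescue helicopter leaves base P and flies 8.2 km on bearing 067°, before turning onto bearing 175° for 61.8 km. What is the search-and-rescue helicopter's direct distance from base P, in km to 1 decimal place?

Leg 1 (067°, 8.2 km): east 8.2 sin 67° = 7.55, north 8.2 cos 67° = 3.20
Leg 2 (175°, 61.8 km): east 61.8 sin 175° = 5.39, north 61.8 cos 175° = -61.56
Net: 12.93 east, -58.36 north. Distance = √((12.93)² + (-58.36)²) = 59.777 km.

59.8 km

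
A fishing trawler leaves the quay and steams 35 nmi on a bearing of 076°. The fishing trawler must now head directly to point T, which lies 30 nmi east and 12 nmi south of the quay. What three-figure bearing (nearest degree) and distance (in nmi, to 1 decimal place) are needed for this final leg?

191°, 20.8 nmi

Leg 1 (076°, 35 nmi): east 35 sin 76° = 33.96, north 35 cos 76° = 8.47
Current position: (33.96, 8.47). Target: (30, -12). Remaining: Δeast = -3.96, Δnorth = -20.47.
Bearing = atan2(-3.96, -20.47) mod 360° = 190.95°; distance = √((-3.96)² + (-20.47)²) = 20.847 nmi.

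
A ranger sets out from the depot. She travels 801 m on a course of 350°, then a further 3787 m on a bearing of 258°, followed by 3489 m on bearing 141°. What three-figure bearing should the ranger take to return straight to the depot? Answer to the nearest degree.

Leg 1 (350°, 801 m): east 801 sin 350° = -139.09, north 801 cos 350° = 788.83
Leg 2 (258°, 3787 m): east 3787 sin 258° = -3704.24, north 3787 cos 258° = -787.36
Leg 3 (141°, 3489 m): east 3489 sin 141° = 2195.70, north 3489 cos 141° = -2711.46
Net displacement: -1647.64 east, -2709.99 north. Direction back to start is (1647.64, 2709.99): bearing = atan2(1647.64, 2709.99) mod 360° = 31.30° ≈ 031°.

031°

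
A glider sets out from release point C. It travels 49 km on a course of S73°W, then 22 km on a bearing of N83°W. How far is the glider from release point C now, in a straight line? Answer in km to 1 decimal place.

69.7 km

Leg 1 (S73°W, 49 km): east 49 sin 253° = -46.86, north 49 cos 253° = -14.33
Leg 2 (N83°W, 22 km): east 22 sin 277° = -21.84, north 22 cos 277° = 2.68
Net: -68.69 east, -11.65 north. Distance = √((-68.69)² + (-11.65)²) = 69.675 km.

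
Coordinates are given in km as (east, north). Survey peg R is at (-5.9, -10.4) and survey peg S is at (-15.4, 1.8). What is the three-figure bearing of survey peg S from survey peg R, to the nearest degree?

Δeast = -15.4 − -5.9 = -9.50; Δnorth = 1.8 − -10.4 = 12.20.
Bearing = atan2(Δeast, Δnorth) mod 360° = 322.09° ≈ 322°.

322°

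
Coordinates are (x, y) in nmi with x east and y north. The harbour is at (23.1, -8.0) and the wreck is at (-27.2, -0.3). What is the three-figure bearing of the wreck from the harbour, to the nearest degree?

279°

Δeast = -27.2 − 23.1 = -50.30; Δnorth = -0.3 − -8.0 = 7.70.
Bearing = atan2(Δeast, Δnorth) mod 360° = 278.70° ≈ 279°.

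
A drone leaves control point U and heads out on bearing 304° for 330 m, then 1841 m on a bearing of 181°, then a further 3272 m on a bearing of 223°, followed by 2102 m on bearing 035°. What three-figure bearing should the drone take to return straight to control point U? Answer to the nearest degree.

Leg 1 (304°, 330 m): east 330 sin 304° = -273.58, north 330 cos 304° = 184.53
Leg 2 (181°, 1841 m): east 1841 sin 181° = -32.13, north 1841 cos 181° = -1840.72
Leg 3 (223°, 3272 m): east 3272 sin 223° = -2231.50, north 3272 cos 223° = -2392.99
Leg 4 (035°, 2102 m): east 2102 sin 35° = 1205.66, north 2102 cos 35° = 1721.86
Net displacement: -1331.55 east, -2327.32 north. Direction back to start is (1331.55, 2327.32): bearing = atan2(1331.55, 2327.32) mod 360° = 29.78° ≈ 030°.

030°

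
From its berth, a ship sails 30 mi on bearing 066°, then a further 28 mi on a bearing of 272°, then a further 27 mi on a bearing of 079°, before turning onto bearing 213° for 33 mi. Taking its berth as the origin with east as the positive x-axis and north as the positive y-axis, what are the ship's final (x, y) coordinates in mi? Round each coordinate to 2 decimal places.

(7.95, -9.35)

Leg 1 (066°, 30 mi): east 30 sin 66° = 27.41, north 30 cos 66° = 12.20
Leg 2 (272°, 28 mi): east 28 sin 272° = -27.98, north 28 cos 272° = 0.98
Leg 3 (079°, 27 mi): east 27 sin 79° = 26.50, north 27 cos 79° = 5.15
Leg 4 (213°, 33 mi): east 33 sin 213° = -17.97, north 33 cos 213° = -27.68
Summing: 7.95 mi east, -9.35 mi north → (7.95, -9.35).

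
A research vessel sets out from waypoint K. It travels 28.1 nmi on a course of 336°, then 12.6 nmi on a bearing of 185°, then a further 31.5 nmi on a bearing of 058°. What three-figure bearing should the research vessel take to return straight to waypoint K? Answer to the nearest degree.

Leg 1 (336°, 28.1 nmi): east 28.1 sin 336° = -11.43, north 28.1 cos 336° = 25.67
Leg 2 (185°, 12.6 nmi): east 12.6 sin 185° = -1.10, north 12.6 cos 185° = -12.55
Leg 3 (058°, 31.5 nmi): east 31.5 sin 58° = 26.71, north 31.5 cos 58° = 16.69
Net displacement: 14.19 east, 29.81 north. Direction back to start is (-14.19, -29.81): bearing = atan2(-14.19, -29.81) mod 360° = 205.45° ≈ 205°.

205°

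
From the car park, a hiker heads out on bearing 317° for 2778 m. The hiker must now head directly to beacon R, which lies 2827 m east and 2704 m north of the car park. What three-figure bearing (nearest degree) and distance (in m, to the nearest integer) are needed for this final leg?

082°, 4769 m

Leg 1 (317°, 2778 m): east 2778 sin 317° = -1894.59, north 2778 cos 317° = 2031.70
Current position: (-1894.59, 2031.70). Target: (2827, 2704). Remaining: Δeast = 4721.59, Δnorth = 672.30.
Bearing = atan2(4721.59, 672.30) mod 360° = 81.90°; distance = √((4721.59)² + (672.30)²) = 4769.215 m.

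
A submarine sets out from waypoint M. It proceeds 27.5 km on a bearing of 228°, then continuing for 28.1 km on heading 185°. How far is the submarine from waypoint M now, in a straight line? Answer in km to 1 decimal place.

Leg 1 (228°, 27.5 km): east 27.5 sin 228° = -20.44, north 27.5 cos 228° = -18.40
Leg 2 (185°, 28.1 km): east 28.1 sin 185° = -2.45, north 28.1 cos 185° = -27.99
Net: -22.89 east, -46.39 north. Distance = √((-22.89)² + (-46.39)²) = 51.732 km.

51.7 km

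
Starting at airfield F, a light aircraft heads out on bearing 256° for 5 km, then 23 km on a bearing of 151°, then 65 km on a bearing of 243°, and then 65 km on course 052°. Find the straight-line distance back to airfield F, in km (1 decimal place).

10.8 km

Leg 1 (256°, 5 km): east 5 sin 256° = -4.85, north 5 cos 256° = -1.21
Leg 2 (151°, 23 km): east 23 sin 151° = 11.15, north 23 cos 151° = -20.12
Leg 3 (243°, 65 km): east 65 sin 243° = -57.92, north 65 cos 243° = -29.51
Leg 4 (052°, 65 km): east 65 sin 52° = 51.22, north 65 cos 52° = 40.02
Net: -0.40 east, -10.82 north. Distance = √((-0.40)² + (-10.82)²) = 10.824 km.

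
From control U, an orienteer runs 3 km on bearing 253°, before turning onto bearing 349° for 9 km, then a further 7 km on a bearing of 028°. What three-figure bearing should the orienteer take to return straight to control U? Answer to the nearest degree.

175°

Leg 1 (253°, 3 km): east 3 sin 253° = -2.87, north 3 cos 253° = -0.88
Leg 2 (349°, 9 km): east 9 sin 349° = -1.72, north 9 cos 349° = 8.83
Leg 3 (028°, 7 km): east 7 sin 28° = 3.29, north 7 cos 28° = 6.18
Net displacement: -1.30 east, 14.14 north. Direction back to start is (1.30, -14.14): bearing = atan2(1.30, -14.14) mod 360° = 174.75° ≈ 175°.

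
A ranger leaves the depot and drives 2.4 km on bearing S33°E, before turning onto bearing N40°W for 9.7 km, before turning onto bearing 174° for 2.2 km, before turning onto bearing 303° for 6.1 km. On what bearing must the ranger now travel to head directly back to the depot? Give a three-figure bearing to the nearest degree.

124°

Leg 1 (S33°E, 2.4 km): east 2.4 sin 147° = 1.31, north 2.4 cos 147° = -2.01
Leg 2 (N40°W, 9.7 km): east 9.7 sin 320° = -6.24, north 9.7 cos 320° = 7.43
Leg 3 (174°, 2.2 km): east 2.2 sin 174° = 0.23, north 2.2 cos 174° = -2.19
Leg 4 (303°, 6.1 km): east 6.1 sin 303° = -5.12, north 6.1 cos 303° = 3.32
Net displacement: -9.81 east, 6.55 north. Direction back to start is (9.81, -6.55): bearing = atan2(9.81, -6.55) mod 360° = 123.73° ≈ 124°.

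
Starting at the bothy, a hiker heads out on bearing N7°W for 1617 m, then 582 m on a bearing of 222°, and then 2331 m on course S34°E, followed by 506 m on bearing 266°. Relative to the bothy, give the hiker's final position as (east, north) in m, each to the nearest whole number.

Leg 1 (N7°W, 1617 m): east 1617 sin 353° = -197.06, north 1617 cos 353° = 1604.95
Leg 2 (222°, 582 m): east 582 sin 222° = -389.43, north 582 cos 222° = -432.51
Leg 3 (S34°E, 2331 m): east 2331 sin 146° = 1303.48, north 2331 cos 146° = -1932.49
Leg 4 (266°, 506 m): east 506 sin 266° = -504.77, north 506 cos 266° = -35.30
Summing: 212.21 m east, -795.35 m north → (212, -795).

(212, -795)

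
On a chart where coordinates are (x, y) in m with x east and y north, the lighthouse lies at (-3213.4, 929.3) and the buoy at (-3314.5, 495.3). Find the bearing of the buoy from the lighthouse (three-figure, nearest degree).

Δeast = -3314.5 − -3213.4 = -101.10; Δnorth = 495.3 − 929.3 = -434.00.
Bearing = atan2(Δeast, Δnorth) mod 360° = 193.11° ≈ 193°.

193°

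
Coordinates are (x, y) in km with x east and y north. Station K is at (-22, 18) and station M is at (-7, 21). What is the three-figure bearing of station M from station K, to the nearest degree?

Δeast = -7 − -22 = 15.00; Δnorth = 21 − 18 = 3.00.
Bearing = atan2(Δeast, Δnorth) mod 360° = 78.69° ≈ 079°.

079°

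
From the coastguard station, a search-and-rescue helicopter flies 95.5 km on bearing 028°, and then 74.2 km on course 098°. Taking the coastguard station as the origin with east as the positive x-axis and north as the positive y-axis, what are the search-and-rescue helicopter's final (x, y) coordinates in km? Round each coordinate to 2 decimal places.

Leg 1 (028°, 95.5 km): east 95.5 sin 28° = 44.83, north 95.5 cos 28° = 84.32
Leg 2 (098°, 74.2 km): east 74.2 sin 98° = 73.48, north 74.2 cos 98° = -10.33
Summing: 118.31 km east, 73.99 km north → (118.31, 73.99).

(118.31, 73.99)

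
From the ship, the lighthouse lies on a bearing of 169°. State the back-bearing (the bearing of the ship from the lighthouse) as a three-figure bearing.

Back-bearing = 169° + 180° = 349°.

349°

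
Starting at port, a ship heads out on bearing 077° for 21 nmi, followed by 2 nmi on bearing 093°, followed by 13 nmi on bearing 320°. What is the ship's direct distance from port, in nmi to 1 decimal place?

20.3 nmi

Leg 1 (077°, 21 nmi): east 21 sin 77° = 20.46, north 21 cos 77° = 4.72
Leg 2 (093°, 2 nmi): east 2 sin 93° = 2.00, north 2 cos 93° = -0.10
Leg 3 (320°, 13 nmi): east 13 sin 320° = -8.36, north 13 cos 320° = 9.96
Net: 14.10 east, 14.58 north. Distance = √((14.10)² + (14.58)²) = 20.283 nmi.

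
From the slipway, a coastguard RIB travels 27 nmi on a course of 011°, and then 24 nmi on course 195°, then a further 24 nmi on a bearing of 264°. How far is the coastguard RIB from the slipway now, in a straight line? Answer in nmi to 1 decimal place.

24.9 nmi

Leg 1 (011°, 27 nmi): east 27 sin 11° = 5.15, north 27 cos 11° = 26.50
Leg 2 (195°, 24 nmi): east 24 sin 195° = -6.21, north 24 cos 195° = -23.18
Leg 3 (264°, 24 nmi): east 24 sin 264° = -23.87, north 24 cos 264° = -2.51
Net: -24.93 east, 0.81 north. Distance = √((-24.93)² + (0.81)²) = 24.942 nmi.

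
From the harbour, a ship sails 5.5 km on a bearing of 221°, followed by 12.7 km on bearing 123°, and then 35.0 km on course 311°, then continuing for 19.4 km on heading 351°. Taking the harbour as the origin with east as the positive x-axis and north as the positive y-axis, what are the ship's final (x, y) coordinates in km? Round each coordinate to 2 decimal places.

Leg 1 (221°, 5.5 km): east 5.5 sin 221° = -3.61, north 5.5 cos 221° = -4.15
Leg 2 (123°, 12.7 km): east 12.7 sin 123° = 10.65, north 12.7 cos 123° = -6.92
Leg 3 (311°, 35.0 km): east 35.0 sin 311° = -26.41, north 35.0 cos 311° = 22.96
Leg 4 (351°, 19.4 km): east 19.4 sin 351° = -3.03, north 19.4 cos 351° = 19.16
Summing: -22.41 km east, 31.06 km north → (-22.41, 31.06).

(-22.41, 31.06)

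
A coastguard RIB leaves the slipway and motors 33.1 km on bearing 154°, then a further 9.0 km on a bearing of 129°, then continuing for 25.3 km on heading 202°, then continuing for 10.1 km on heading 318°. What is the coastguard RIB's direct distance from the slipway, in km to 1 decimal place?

51.6 km

Leg 1 (154°, 33.1 km): east 33.1 sin 154° = 14.51, north 33.1 cos 154° = -29.75
Leg 2 (129°, 9.0 km): east 9.0 sin 129° = 6.99, north 9.0 cos 129° = -5.66
Leg 3 (202°, 25.3 km): east 25.3 sin 202° = -9.48, north 25.3 cos 202° = -23.46
Leg 4 (318°, 10.1 km): east 10.1 sin 318° = -6.76, north 10.1 cos 318° = 7.51
Net: 5.27 east, -51.37 north. Distance = √((5.27)² + (-51.37)²) = 51.635 km.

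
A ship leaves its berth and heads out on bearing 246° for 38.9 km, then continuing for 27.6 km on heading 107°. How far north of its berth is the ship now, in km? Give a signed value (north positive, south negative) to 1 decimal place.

-23.9 km

Leg 1 (246°, 38.9 km): east 38.9 sin 246° = -35.54, north 38.9 cos 246° = -15.82
Leg 2 (107°, 27.6 km): east 27.6 sin 107° = 26.39, north 27.6 cos 107° = -8.07
Net north component: -23.89 km.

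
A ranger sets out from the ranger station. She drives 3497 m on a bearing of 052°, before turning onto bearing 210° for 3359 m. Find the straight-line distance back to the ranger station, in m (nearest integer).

Leg 1 (052°, 3497 m): east 3497 sin 52° = 2755.67, north 3497 cos 52° = 2152.97
Leg 2 (210°, 3359 m): east 3359 sin 210° = -1679.50, north 3359 cos 210° = -2908.98
Net: 1076.17 east, -756.01 north. Distance = √((1076.17)² + (-756.01)²) = 1315.182 m.

1315 m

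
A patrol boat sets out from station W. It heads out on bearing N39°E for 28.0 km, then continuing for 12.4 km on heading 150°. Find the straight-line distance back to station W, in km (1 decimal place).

Leg 1 (N39°E, 28.0 km): east 28.0 sin 39° = 17.62, north 28.0 cos 39° = 21.76
Leg 2 (150°, 12.4 km): east 12.4 sin 150° = 6.20, north 12.4 cos 150° = -10.74
Net: 23.82 east, 11.02 north. Distance = √((23.82)² + (11.02)²) = 26.247 km.

26.2 km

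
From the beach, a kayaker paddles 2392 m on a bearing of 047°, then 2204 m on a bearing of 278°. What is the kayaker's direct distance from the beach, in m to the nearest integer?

1986 m

Leg 1 (047°, 2392 m): east 2392 sin 47° = 1749.40, north 2392 cos 47° = 1631.34
Leg 2 (278°, 2204 m): east 2204 sin 278° = -2182.55, north 2204 cos 278° = 306.74
Net: -433.15 east, 1938.08 north. Distance = √((-433.15)² + (1938.08)²) = 1985.892 m.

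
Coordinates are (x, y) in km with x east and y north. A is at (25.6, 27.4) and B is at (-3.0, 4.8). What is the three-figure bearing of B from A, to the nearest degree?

Δeast = -3.0 − 25.6 = -28.60; Δnorth = 4.8 − 27.4 = -22.60.
Bearing = atan2(Δeast, Δnorth) mod 360° = 231.68° ≈ 232°.

232°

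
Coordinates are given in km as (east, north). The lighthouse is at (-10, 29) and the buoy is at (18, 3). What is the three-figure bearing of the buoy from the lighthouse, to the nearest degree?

Δeast = 18 − -10 = 28.00; Δnorth = 3 − 29 = -26.00.
Bearing = atan2(Δeast, Δnorth) mod 360° = 132.88° ≈ 133°.

133°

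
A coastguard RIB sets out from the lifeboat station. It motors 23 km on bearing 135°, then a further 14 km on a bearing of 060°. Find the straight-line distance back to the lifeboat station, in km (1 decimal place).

Leg 1 (135°, 23 km): east 23 sin 135° = 16.26, north 23 cos 135° = -16.26
Leg 2 (060°, 14 km): east 14 sin 60° = 12.12, north 14 cos 60° = 7.00
Net: 28.39 east, -9.26 north. Distance = √((28.39)² + (-9.26)²) = 29.861 km.

29.9 km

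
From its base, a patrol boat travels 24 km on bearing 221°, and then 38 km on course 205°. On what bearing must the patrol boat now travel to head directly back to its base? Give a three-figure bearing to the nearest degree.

Leg 1 (221°, 24 km): east 24 sin 221° = -15.75, north 24 cos 221° = -18.11
Leg 2 (205°, 38 km): east 38 sin 205° = -16.06, north 38 cos 205° = -34.44
Net displacement: -31.80 east, -52.55 north. Direction back to start is (31.80, 52.55): bearing = atan2(31.80, 52.55) mod 360° = 31.18° ≈ 031°.

031°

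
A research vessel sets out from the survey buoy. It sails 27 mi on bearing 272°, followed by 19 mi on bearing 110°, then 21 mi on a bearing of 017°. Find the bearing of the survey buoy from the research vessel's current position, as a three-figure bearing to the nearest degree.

168°

Leg 1 (272°, 27 mi): east 27 sin 272° = -26.98, north 27 cos 272° = 0.94
Leg 2 (110°, 19 mi): east 19 sin 110° = 17.85, north 19 cos 110° = -6.50
Leg 3 (017°, 21 mi): east 21 sin 17° = 6.14, north 21 cos 17° = 20.08
Net displacement: -2.99 east, 14.53 north. Direction back to start is (2.99, -14.53): bearing = atan2(2.99, -14.53) mod 360° = 168.37° ≈ 168°.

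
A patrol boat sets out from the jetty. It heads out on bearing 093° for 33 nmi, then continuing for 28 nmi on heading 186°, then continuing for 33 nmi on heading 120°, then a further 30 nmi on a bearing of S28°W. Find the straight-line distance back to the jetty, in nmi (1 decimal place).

85.1 nmi

Leg 1 (093°, 33 nmi): east 33 sin 93° = 32.95, north 33 cos 93° = -1.73
Leg 2 (186°, 28 nmi): east 28 sin 186° = -2.93, north 28 cos 186° = -27.85
Leg 3 (120°, 33 nmi): east 33 sin 120° = 28.58, north 33 cos 120° = -16.50
Leg 4 (S28°W, 30 nmi): east 30 sin 208° = -14.08, north 30 cos 208° = -26.49
Net: 44.52 east, -72.56 north. Distance = √((44.52)² + (-72.56)²) = 85.132 nmi.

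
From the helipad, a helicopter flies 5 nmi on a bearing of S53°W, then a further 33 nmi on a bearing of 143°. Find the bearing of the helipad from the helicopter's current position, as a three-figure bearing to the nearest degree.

Leg 1 (S53°W, 5 nmi): east 5 sin 233° = -3.99, north 5 cos 233° = -3.01
Leg 2 (143°, 33 nmi): east 33 sin 143° = 19.86, north 33 cos 143° = -26.35
Net displacement: 15.87 east, -29.36 north. Direction back to start is (-15.87, 29.36): bearing = atan2(-15.87, 29.36) mod 360° = 331.62° ≈ 332°.

332°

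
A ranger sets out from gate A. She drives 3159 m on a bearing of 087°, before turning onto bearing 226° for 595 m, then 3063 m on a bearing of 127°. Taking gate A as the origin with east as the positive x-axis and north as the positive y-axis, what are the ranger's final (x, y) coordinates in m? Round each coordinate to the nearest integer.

Leg 1 (087°, 3159 m): east 3159 sin 87° = 3154.67, north 3159 cos 87° = 165.33
Leg 2 (226°, 595 m): east 595 sin 226° = -428.01, north 595 cos 226° = -413.32
Leg 3 (127°, 3063 m): east 3063 sin 127° = 2446.22, north 3063 cos 127° = -1843.36
Summing: 5172.88 m east, -2091.35 m north → (5173, -2091).

(5173, -2091)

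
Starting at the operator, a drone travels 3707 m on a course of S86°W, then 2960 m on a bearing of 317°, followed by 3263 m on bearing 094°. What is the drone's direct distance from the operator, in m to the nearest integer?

Leg 1 (S86°W, 3707 m): east 3707 sin 266° = -3697.97, north 3707 cos 266° = -258.59
Leg 2 (317°, 2960 m): east 2960 sin 317° = -2018.72, north 2960 cos 317° = 2164.81
Leg 3 (094°, 3263 m): east 3263 sin 94° = 3255.05, north 3263 cos 94° = -227.62
Net: -2461.63 east, 1678.60 north. Distance = √((-2461.63)² + (1678.60)²) = 2979.489 m.

2979 m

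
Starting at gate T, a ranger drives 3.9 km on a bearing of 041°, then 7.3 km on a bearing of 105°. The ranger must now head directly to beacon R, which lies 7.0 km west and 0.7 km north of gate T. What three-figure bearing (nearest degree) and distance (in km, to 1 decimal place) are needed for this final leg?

Leg 1 (041°, 3.9 km): east 3.9 sin 41° = 2.56, north 3.9 cos 41° = 2.94
Leg 2 (105°, 7.3 km): east 7.3 sin 105° = 7.05, north 7.3 cos 105° = -1.89
Current position: (9.61, 1.05). Target: (-7.0, 0.7). Remaining: Δeast = -16.61, Δnorth = -0.35.
Bearing = atan2(-16.61, -0.35) mod 360° = 268.78°; distance = √((-16.61)² + (-0.35)²) = 16.614 km.

269°, 16.6 km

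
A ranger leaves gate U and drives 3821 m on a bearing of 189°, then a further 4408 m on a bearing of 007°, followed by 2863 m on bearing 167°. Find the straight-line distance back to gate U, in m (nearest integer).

Leg 1 (189°, 3821 m): east 3821 sin 189° = -597.74, north 3821 cos 189° = -3773.96
Leg 2 (007°, 4408 m): east 4408 sin 7° = 537.20, north 4408 cos 7° = 4375.14
Leg 3 (167°, 2863 m): east 2863 sin 167° = 644.03, north 2863 cos 167° = -2789.62
Net: 583.50 east, -2188.44 north. Distance = √((583.50)² + (-2188.44)²) = 2264.888 m.

2265 m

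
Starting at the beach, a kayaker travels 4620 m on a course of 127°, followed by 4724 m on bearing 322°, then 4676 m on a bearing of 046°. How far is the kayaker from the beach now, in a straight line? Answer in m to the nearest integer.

Leg 1 (127°, 4620 m): east 4620 sin 127° = 3689.70, north 4620 cos 127° = -2780.39
Leg 2 (322°, 4724 m): east 4724 sin 322° = -2908.38, north 4724 cos 322° = 3722.56
Leg 3 (046°, 4676 m): east 4676 sin 46° = 3363.63, north 4676 cos 46° = 3248.22
Net: 4144.94 east, 4190.40 north. Distance = √((4144.94)² + (4190.40)²) = 5894.066 m.

5894 m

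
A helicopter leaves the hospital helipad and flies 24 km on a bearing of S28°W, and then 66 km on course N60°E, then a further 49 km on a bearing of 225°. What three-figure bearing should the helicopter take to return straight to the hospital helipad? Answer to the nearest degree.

334°

Leg 1 (S28°W, 24 km): east 24 sin 208° = -11.27, north 24 cos 208° = -21.19
Leg 2 (N60°E, 66 km): east 66 sin 60° = 57.16, north 66 cos 60° = 33.00
Leg 3 (225°, 49 km): east 49 sin 225° = -34.65, north 49 cos 225° = -34.65
Net displacement: 11.24 east, -22.84 north. Direction back to start is (-11.24, 22.84): bearing = atan2(-11.24, 22.84) mod 360° = 333.79° ≈ 334°.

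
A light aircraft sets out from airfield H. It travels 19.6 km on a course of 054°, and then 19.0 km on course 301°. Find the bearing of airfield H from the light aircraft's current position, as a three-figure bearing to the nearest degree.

179°

Leg 1 (054°, 19.6 km): east 19.6 sin 54° = 15.86, north 19.6 cos 54° = 11.52
Leg 2 (301°, 19.0 km): east 19.0 sin 301° = -16.29, north 19.0 cos 301° = 9.79
Net displacement: -0.43 east, 21.31 north. Direction back to start is (0.43, -21.31): bearing = atan2(0.43, -21.31) mod 360° = 178.85° ≈ 179°.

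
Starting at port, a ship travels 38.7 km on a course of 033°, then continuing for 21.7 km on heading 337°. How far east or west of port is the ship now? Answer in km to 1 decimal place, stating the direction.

Leg 1 (033°, 38.7 km): east 38.7 sin 33° = 21.08, north 38.7 cos 33° = 32.46
Leg 2 (337°, 21.7 km): east 21.7 sin 337° = -8.48, north 21.7 cos 337° = 19.97
Net east component: 12.60 km.

12.6 km east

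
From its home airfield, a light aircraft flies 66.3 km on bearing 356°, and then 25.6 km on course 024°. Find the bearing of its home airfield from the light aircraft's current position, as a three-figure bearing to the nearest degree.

Leg 1 (356°, 66.3 km): east 66.3 sin 356° = -4.62, north 66.3 cos 356° = 66.14
Leg 2 (024°, 25.6 km): east 25.6 sin 24° = 10.41, north 25.6 cos 24° = 23.39
Net displacement: 5.79 east, 89.53 north. Direction back to start is (-5.79, -89.53): bearing = atan2(-5.79, -89.53) mod 360° = 183.70° ≈ 184°.

184°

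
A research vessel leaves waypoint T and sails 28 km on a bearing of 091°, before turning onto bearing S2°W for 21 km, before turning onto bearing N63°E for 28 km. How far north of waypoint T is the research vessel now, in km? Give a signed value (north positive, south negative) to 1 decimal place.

-8.8 km

Leg 1 (091°, 28 km): east 28 sin 91° = 28.00, north 28 cos 91° = -0.49
Leg 2 (S2°W, 21 km): east 21 sin 182° = -0.73, north 21 cos 182° = -20.99
Leg 3 (N63°E, 28 km): east 28 sin 63° = 24.95, north 28 cos 63° = 12.71
Net north component: -8.76 km.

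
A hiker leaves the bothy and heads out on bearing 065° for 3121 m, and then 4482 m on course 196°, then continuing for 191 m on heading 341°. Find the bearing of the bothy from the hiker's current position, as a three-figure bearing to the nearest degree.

331°

Leg 1 (065°, 3121 m): east 3121 sin 65° = 2828.59, north 3121 cos 65° = 1318.99
Leg 2 (196°, 4482 m): east 4482 sin 196° = -1235.41, north 4482 cos 196° = -4308.37
Leg 3 (341°, 191 m): east 191 sin 341° = -62.18, north 191 cos 341° = 180.59
Net displacement: 1531.00 east, -2808.79 north. Direction back to start is (-1531.00, 2808.79): bearing = atan2(-1531.00, 2808.79) mod 360° = 331.41° ≈ 331°.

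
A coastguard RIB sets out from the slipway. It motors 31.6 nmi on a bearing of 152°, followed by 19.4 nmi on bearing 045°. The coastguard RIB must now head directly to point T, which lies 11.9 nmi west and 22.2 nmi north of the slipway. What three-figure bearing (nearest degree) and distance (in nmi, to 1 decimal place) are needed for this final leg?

312°, 54.4 nmi

Leg 1 (152°, 31.6 nmi): east 31.6 sin 152° = 14.84, north 31.6 cos 152° = -27.90
Leg 2 (045°, 19.4 nmi): east 19.4 sin 45° = 13.72, north 19.4 cos 45° = 13.72
Current position: (28.55, -14.18). Target: (-11.9, 22.2). Remaining: Δeast = -40.45, Δnorth = 36.38.
Bearing = atan2(-40.45, 36.38) mod 360° = 311.97°; distance = √((-40.45)² + (36.38)²) = 54.408 nmi.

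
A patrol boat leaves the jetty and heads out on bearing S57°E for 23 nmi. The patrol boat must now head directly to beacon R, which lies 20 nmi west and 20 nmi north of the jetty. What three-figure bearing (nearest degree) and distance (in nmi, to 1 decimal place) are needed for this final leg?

310°, 51.0 nmi

Leg 1 (S57°E, 23 nmi): east 23 sin 123° = 19.29, north 23 cos 123° = -12.53
Current position: (19.29, -12.53). Target: (-20, 20). Remaining: Δeast = -39.29, Δnorth = 32.53.
Bearing = atan2(-39.29, 32.53) mod 360° = 309.62°; distance = √((-39.29)² + (32.53)²) = 51.006 nmi.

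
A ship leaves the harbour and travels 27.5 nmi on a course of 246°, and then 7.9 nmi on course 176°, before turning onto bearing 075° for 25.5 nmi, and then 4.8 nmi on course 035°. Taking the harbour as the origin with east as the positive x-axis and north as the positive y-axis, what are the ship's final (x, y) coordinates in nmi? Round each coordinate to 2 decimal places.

Leg 1 (246°, 27.5 nmi): east 27.5 sin 246° = -25.12, north 27.5 cos 246° = -11.19
Leg 2 (176°, 7.9 nmi): east 7.9 sin 176° = 0.55, north 7.9 cos 176° = -7.88
Leg 3 (075°, 25.5 nmi): east 25.5 sin 75° = 24.63, north 25.5 cos 75° = 6.60
Leg 4 (035°, 4.8 nmi): east 4.8 sin 35° = 2.75, north 4.8 cos 35° = 3.93
Summing: 2.81 nmi east, -8.53 nmi north → (2.81, -8.53).

(2.81, -8.53)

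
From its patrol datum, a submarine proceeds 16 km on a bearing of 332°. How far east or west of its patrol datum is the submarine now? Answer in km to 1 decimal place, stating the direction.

Leg 1 (332°, 16 km): east 16 sin 332° = -7.51, north 16 cos 332° = 14.13
Net east component: -7.51 km.

7.5 km west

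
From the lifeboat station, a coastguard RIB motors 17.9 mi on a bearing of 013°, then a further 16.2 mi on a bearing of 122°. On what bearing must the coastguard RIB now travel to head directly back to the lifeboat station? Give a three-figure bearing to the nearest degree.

244°

Leg 1 (013°, 17.9 mi): east 17.9 sin 13° = 4.03, north 17.9 cos 13° = 17.44
Leg 2 (122°, 16.2 mi): east 16.2 sin 122° = 13.74, north 16.2 cos 122° = -8.58
Net displacement: 17.77 east, 8.86 north. Direction back to start is (-17.77, -8.86): bearing = atan2(-17.77, -8.86) mod 360° = 243.50° ≈ 244°.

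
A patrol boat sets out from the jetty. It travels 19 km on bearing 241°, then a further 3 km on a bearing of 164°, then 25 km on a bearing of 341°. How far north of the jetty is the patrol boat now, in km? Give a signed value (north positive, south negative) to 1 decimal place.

Leg 1 (241°, 19 km): east 19 sin 241° = -16.62, north 19 cos 241° = -9.21
Leg 2 (164°, 3 km): east 3 sin 164° = 0.83, north 3 cos 164° = -2.88
Leg 3 (341°, 25 km): east 25 sin 341° = -8.14, north 25 cos 341° = 23.64
Net north component: 11.54 km.

11.5 km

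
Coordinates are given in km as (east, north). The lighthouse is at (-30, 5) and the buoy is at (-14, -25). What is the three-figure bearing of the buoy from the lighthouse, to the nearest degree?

Δeast = -14 − -30 = 16.00; Δnorth = -25 − 5 = -30.00.
Bearing = atan2(Δeast, Δnorth) mod 360° = 151.93° ≈ 152°.

152°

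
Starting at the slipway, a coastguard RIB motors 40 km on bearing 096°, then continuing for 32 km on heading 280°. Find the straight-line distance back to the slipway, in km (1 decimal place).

Leg 1 (096°, 40 km): east 40 sin 96° = 39.78, north 40 cos 96° = -4.18
Leg 2 (280°, 32 km): east 32 sin 280° = -31.51, north 32 cos 280° = 5.56
Net: 8.27 east, 1.38 north. Distance = √((8.27)² + (1.38)²) = 8.381 km.

8.4 km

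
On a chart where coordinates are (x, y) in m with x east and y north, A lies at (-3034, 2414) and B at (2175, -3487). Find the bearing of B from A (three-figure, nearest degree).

139°

Δeast = 2175 − -3034 = 5209.00; Δnorth = -3487 − 2414 = -5901.00.
Bearing = atan2(Δeast, Δnorth) mod 360° = 138.56° ≈ 139°.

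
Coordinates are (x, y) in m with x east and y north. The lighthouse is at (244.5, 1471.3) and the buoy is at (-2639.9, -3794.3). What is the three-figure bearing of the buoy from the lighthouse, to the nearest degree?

Δeast = -2639.9 − 244.5 = -2884.40; Δnorth = -3794.3 − 1471.3 = -5265.60.
Bearing = atan2(Δeast, Δnorth) mod 360° = 208.71° ≈ 209°.

209°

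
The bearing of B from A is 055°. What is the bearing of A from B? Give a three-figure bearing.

235°

Back-bearing = 055° + 180° = 235°.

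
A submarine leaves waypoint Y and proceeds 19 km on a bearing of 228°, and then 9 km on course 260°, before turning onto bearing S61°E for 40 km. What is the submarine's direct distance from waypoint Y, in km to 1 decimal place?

Leg 1 (228°, 19 km): east 19 sin 228° = -14.12, north 19 cos 228° = -12.71
Leg 2 (260°, 9 km): east 9 sin 260° = -8.86, north 9 cos 260° = -1.56
Leg 3 (S61°E, 40 km): east 40 sin 119° = 34.98, north 40 cos 119° = -19.39
Net: 12.00 east, -33.67 north. Distance = √((12.00)² + (-33.67)²) = 35.744 km.

35.7 km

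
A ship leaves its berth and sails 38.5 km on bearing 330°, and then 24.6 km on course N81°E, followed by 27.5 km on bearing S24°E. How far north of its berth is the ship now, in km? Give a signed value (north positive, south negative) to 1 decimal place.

12.1 km

Leg 1 (330°, 38.5 km): east 38.5 sin 330° = -19.25, north 38.5 cos 330° = 33.34
Leg 2 (N81°E, 24.6 km): east 24.6 sin 81° = 24.30, north 24.6 cos 81° = 3.85
Leg 3 (S24°E, 27.5 km): east 27.5 sin 156° = 11.19, north 27.5 cos 156° = -25.12
Net north component: 12.07 km.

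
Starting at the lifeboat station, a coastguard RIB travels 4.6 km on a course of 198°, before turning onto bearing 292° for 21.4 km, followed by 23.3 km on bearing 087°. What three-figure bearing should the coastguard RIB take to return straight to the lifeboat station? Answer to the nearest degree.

202°

Leg 1 (198°, 4.6 km): east 4.6 sin 198° = -1.42, north 4.6 cos 198° = -4.37
Leg 2 (292°, 21.4 km): east 21.4 sin 292° = -19.84, north 21.4 cos 292° = 8.02
Leg 3 (087°, 23.3 km): east 23.3 sin 87° = 23.27, north 23.3 cos 87° = 1.22
Net displacement: 2.00 east, 4.86 north. Direction back to start is (-2.00, -4.86): bearing = atan2(-2.00, -4.86) mod 360° = 202.41° ≈ 202°.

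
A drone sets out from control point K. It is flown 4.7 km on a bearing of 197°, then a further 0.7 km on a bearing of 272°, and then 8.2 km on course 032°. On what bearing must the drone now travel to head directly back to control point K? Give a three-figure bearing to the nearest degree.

Leg 1 (197°, 4.7 km): east 4.7 sin 197° = -1.37, north 4.7 cos 197° = -4.49
Leg 2 (272°, 0.7 km): east 0.7 sin 272° = -0.70, north 0.7 cos 272° = 0.02
Leg 3 (032°, 8.2 km): east 8.2 sin 32° = 4.35, north 8.2 cos 32° = 6.95
Net displacement: 2.27 east, 2.48 north. Direction back to start is (-2.27, -2.48): bearing = atan2(-2.27, -2.48) mod 360° = 222.45° ≈ 222°.

222°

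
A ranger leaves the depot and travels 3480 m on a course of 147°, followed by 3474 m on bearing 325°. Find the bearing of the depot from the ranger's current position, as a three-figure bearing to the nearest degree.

053°

Leg 1 (147°, 3480 m): east 3480 sin 147° = 1895.34, north 3480 cos 147° = -2918.57
Leg 2 (325°, 3474 m): east 3474 sin 325° = -1992.60, north 3474 cos 325° = 2845.73
Net displacement: -97.26 east, -72.84 north. Direction back to start is (97.26, 72.84): bearing = atan2(97.26, 72.84) mod 360° = 53.17° ≈ 053°.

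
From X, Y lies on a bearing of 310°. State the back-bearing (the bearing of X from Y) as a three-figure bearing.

130°

Back-bearing = 310° − 180° = 130°.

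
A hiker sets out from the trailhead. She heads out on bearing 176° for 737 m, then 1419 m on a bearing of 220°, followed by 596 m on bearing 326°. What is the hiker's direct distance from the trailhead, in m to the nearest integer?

1786 m

Leg 1 (176°, 737 m): east 737 sin 176° = 51.41, north 737 cos 176° = -735.20
Leg 2 (220°, 1419 m): east 1419 sin 220° = -912.12, north 1419 cos 220° = -1087.02
Leg 3 (326°, 596 m): east 596 sin 326° = -333.28, north 596 cos 326° = 494.11
Net: -1193.98 east, -1328.12 north. Distance = √((-1193.98)² + (-1328.12)²) = 1785.914 m.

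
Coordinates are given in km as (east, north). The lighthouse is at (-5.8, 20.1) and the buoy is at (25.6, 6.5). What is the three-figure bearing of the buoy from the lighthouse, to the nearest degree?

Δeast = 25.6 − -5.8 = 31.40; Δnorth = 6.5 − 20.1 = -13.60.
Bearing = atan2(Δeast, Δnorth) mod 360° = 113.42° ≈ 113°.

113°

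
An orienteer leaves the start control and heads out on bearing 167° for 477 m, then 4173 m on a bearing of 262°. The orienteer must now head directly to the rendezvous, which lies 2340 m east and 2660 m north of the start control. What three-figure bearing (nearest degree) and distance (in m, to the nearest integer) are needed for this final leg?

060°, 7365 m

Leg 1 (167°, 477 m): east 477 sin 167° = 107.30, north 477 cos 167° = -464.77
Leg 2 (262°, 4173 m): east 4173 sin 262° = -4132.39, north 4173 cos 262° = -580.77
Current position: (-4025.09, -1045.54). Target: (2340, 2660). Remaining: Δeast = 6365.09, Δnorth = 3705.54.
Bearing = atan2(6365.09, 3705.54) mod 360° = 59.79°; distance = √((6365.09)² + (3705.54)²) = 7365.147 m.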